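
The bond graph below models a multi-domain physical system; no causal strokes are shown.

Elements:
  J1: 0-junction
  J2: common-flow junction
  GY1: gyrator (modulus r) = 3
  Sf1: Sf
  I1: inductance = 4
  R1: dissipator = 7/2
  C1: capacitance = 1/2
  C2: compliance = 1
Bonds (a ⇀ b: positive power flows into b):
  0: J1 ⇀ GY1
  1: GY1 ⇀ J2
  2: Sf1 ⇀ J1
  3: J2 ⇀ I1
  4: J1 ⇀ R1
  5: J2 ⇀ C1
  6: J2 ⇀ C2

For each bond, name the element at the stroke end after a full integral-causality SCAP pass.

b0 stroke at J1
b1 stroke at J2
b2 stroke at Sf1
b3 stroke at I1
b4 stroke at R1
b5 stroke at J2
b6 stroke at J2

#2 →Sf1  (Sf1: flow source, stroke at near end)
#3 →I1  (I1 outputs flow p/I1)
#1 →J2  (J2: bond 3 brought flow, rest push out)
#5 →J2  (common-f at J2 fixed by 3)
#6 →J2  (common-f at J2 fixed by 3)
#0 →J1  (GY1: gyrator matches bond 1)
#4 →R1  (J1: bond 0 brought effort, rest push out)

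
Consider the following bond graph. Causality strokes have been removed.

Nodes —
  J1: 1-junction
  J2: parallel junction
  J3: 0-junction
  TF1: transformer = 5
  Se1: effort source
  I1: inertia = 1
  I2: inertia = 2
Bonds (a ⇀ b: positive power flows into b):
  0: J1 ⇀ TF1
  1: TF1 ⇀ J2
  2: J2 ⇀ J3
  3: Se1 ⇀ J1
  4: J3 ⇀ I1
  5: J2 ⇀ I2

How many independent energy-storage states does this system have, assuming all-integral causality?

2  (I1, I2 all integral)

b3 stroke at J1  (Se1: effort source, stroke at far end)
b0 stroke at TF1  (only one flow-in slot at J1)
b1 stroke at J2  (TF1: transformer flips bond 0)
b2 stroke at J3  (0-jn J2 has e-setter on 1)
b5 stroke at I2  (J2 effort already set via bond 1)
b4 stroke at I1  (0-jn J3 has e-setter on 2)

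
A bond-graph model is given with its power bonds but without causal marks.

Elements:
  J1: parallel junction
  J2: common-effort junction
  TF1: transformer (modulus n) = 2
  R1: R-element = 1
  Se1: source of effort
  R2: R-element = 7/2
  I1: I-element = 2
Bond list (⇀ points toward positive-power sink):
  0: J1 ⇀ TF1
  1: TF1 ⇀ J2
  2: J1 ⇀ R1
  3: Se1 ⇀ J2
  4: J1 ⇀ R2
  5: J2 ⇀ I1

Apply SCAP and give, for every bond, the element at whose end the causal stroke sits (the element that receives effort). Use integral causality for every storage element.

bond 3 stroke at J2  (Se1 fixes effort; stroke away)
bond 1 stroke at TF1  (0-jn J2 has e-setter on 3)
bond 5 stroke at I1  (J2: bond 3 brought effort, rest push out)
bond 0 stroke at J1  (TF1: transformer flips bond 1)
bond 2 stroke at R1  (J1 effort already set via bond 0)
bond 4 stroke at R2  (J1: bond 0 brought effort, rest push out)

b0 stroke→J1
b1 stroke→TF1
b2 stroke→R1
b3 stroke→J2
b4 stroke→R2
b5 stroke→I1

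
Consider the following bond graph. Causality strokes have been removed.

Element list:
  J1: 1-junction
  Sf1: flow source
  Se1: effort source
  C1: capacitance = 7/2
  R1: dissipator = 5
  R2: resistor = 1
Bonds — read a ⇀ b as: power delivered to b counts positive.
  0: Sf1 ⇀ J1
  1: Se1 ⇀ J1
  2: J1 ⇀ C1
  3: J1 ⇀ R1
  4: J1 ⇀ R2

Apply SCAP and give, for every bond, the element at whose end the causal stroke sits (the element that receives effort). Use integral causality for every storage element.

#0 |Sf1
#1 |J1
#2 |J1
#3 |J1
#4 |J1

#0 →Sf1  (Sf1: flow source, stroke at near end)
#1 →J1  (Se1 (Se) sets effort on bond)
#2 →J1  (J1: bond 0 brought flow, rest push out)
#3 →J1  (common-f at J1 fixed by 0)
#4 →J1  (common-f at J1 fixed by 0)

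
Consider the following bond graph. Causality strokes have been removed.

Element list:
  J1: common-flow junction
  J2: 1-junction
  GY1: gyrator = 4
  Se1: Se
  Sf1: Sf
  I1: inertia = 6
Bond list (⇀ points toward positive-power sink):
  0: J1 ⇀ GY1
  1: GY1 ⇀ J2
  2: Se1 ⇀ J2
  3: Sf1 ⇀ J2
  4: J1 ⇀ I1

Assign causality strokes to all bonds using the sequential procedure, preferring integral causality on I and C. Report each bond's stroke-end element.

bond 2 stroke at J2  (source Se1 imposes e)
bond 3 stroke at Sf1  (Sf1 (Sf) sets flow on bond)
bond 1 stroke at J2  (common-f at J2 fixed by 3)
bond 0 stroke at J1  (GY1: gyrator matches bond 1)
bond 4 stroke at I1  (J1 needs exactly one f-in)

β0 |J1
β1 |J2
β2 |J2
β3 |Sf1
β4 |I1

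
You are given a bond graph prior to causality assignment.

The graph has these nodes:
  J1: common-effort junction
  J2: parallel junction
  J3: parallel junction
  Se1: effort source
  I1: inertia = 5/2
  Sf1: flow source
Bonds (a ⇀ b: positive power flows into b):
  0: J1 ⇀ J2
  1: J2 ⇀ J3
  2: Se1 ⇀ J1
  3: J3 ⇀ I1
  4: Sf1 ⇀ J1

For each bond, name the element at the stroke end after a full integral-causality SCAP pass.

bond 2 →J1  (Se1 fixes effort; stroke away)
bond 4 →Sf1  (Sf1 (Sf) sets flow on bond)
bond 0 →J2  (common-e at J1 fixed by 2)
bond 1 →J3  (0-jn J2 has e-setter on 0)
bond 3 →I1  (J3: bond 1 brought effort, rest push out)

β0 stroke→J2
β1 stroke→J3
β2 stroke→J1
β3 stroke→I1
β4 stroke→Sf1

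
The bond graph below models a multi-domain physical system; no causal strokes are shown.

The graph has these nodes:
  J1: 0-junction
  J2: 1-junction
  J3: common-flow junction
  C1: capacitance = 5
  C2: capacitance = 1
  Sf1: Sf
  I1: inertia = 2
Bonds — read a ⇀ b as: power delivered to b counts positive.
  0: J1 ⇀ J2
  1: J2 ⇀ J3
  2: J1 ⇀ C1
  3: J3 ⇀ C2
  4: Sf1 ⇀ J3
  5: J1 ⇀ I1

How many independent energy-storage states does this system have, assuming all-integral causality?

3  (C1, C2, I1 all integral)

bond 4 |Sf1  (source Sf1 imposes f)
bond 1 |J3  (J3 flow already set via bond 4)
bond 3 |J3  (common-f at J3 fixed by 4)
bond 0 |J2  (1-jn J2 has f-setter on 1)
bond 2 |J1  (prefer integral on C1)
bond 5 |I1  (0-jn J1 has e-setter on 2)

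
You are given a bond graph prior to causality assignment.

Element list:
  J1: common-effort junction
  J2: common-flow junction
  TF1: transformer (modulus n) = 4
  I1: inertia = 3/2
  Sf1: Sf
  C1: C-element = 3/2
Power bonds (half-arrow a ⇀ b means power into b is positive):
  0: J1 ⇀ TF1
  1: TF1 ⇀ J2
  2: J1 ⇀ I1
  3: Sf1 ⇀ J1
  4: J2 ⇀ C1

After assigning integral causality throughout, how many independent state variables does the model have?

2  (C1, I1 all integral)

β3 |Sf1  (Sf1 (Sf) sets flow on bond)
β2 |I1  (I1 integral (f out))
β0 |J1  (closing 0-jn rule on J1)
β1 |TF1  (TF1: transformer flips bond 0)
β4 |J2  (J2 flow already set via bond 1)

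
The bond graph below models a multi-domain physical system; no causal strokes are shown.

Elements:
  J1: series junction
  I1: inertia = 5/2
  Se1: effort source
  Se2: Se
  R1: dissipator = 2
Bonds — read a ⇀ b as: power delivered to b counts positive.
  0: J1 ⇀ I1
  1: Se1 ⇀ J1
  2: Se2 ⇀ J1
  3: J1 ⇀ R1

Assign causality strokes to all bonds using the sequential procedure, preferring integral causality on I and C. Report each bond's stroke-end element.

β0 stroke at I1
β1 stroke at J1
β2 stroke at J1
β3 stroke at J1

β1 stroke→J1  (Se1 fixes effort; stroke away)
β2 stroke→J1  (Se2 fixes effort; stroke away)
β0 stroke→I1  (I1 outputs flow p/I1)
β3 stroke→J1  (common-f at J1 fixed by 0)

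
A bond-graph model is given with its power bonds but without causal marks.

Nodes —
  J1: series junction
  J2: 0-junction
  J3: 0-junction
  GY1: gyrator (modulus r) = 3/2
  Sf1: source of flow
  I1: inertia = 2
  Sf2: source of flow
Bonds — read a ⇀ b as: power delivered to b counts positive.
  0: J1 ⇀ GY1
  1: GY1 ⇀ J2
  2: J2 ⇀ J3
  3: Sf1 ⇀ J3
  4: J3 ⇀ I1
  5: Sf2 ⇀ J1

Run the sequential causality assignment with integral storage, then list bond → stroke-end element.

b0 stroke→J1
b1 stroke→J2
b2 stroke→J3
b3 stroke→Sf1
b4 stroke→I1
b5 stroke→Sf2

bond 3 stroke→Sf1  (source Sf1 imposes f)
bond 5 stroke→Sf2  (source Sf2 imposes f)
bond 0 stroke→J1  (J1 flow already set via bond 5)
bond 1 stroke→J2  (GY1 both-in/both-out from 0)
bond 2 stroke→J3  (J2: bond 1 brought effort, rest push out)
bond 4 stroke→I1  (common-e at J3 fixed by 2)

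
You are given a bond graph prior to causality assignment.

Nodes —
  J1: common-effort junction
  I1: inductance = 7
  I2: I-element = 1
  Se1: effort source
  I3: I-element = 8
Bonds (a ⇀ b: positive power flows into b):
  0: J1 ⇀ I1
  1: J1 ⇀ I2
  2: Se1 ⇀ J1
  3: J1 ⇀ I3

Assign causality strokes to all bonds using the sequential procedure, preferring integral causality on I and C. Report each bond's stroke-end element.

β2 |J1  (source Se1 imposes e)
β0 |I1  (common-e at J1 fixed by 2)
β1 |I2  (common-e at J1 fixed by 2)
β3 |I3  (J1 effort already set via bond 2)

bond 0 |I1
bond 1 |I2
bond 2 |J1
bond 3 |I3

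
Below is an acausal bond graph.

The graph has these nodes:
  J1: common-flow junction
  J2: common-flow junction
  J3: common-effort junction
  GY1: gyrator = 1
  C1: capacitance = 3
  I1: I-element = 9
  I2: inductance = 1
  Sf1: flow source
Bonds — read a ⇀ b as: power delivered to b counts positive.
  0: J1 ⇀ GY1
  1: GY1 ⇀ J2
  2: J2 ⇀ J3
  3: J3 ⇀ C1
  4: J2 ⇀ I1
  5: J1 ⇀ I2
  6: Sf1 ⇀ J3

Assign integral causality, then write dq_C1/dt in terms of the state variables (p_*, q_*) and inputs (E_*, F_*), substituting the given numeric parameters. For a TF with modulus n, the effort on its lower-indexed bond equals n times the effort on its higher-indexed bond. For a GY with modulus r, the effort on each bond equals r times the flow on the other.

dq_C1/dt = F_Sf1 + p_I1/9

β6 →Sf1  (Sf1: flow source, stroke at near end)
β3 →J3  (C1 integral (e out))
β2 →J2  (J3 effort already set via bond 3)
β4 →I1  (prefer integral on I1)
β1 →J2  (J2 flow already set via bond 4)
β0 →J1  (GY GY1: same side as bond 1)
β5 →I2  (closing 1-jn rule on J1)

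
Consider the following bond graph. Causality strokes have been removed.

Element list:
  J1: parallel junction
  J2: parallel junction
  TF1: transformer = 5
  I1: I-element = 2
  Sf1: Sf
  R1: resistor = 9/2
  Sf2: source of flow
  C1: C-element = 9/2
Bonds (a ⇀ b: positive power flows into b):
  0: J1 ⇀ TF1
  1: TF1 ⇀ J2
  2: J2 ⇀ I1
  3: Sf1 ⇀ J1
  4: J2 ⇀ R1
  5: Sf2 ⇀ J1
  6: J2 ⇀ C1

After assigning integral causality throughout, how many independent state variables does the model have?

2  (C1, I1 all integral)

bond 3 stroke→Sf1  (source Sf1 imposes f)
bond 5 stroke→Sf2  (Sf2 fixes flow; stroke at Sf2)
bond 0 stroke→J1  (closing 0-jn rule on J1)
bond 1 stroke→TF1  (TF1: transformer flips bond 0)
bond 2 stroke→I1  (prefer integral on I1)
bond 6 stroke→J2  (C1: C, integral causality)
bond 4 stroke→R1  (common-e at J2 fixed by 6)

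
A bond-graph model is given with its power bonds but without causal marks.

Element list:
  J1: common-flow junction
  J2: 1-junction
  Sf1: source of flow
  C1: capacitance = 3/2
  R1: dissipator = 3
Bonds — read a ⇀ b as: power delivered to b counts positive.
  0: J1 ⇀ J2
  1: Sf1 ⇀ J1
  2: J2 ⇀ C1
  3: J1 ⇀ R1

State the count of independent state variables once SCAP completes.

1  (C1 all integral)

β1 →Sf1  (Sf1 fixes flow; stroke at Sf1)
β0 →J1  (J1 flow already set via bond 1)
β3 →J1  (1-jn J1 has f-setter on 1)
β2 →J2  (J2 flow already set via bond 0)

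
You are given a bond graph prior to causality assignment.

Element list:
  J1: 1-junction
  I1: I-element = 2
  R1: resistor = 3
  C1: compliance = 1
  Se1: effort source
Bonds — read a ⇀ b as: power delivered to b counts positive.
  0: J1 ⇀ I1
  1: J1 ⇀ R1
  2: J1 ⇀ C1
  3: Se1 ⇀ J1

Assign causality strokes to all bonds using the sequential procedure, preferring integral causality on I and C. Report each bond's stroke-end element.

β3 →J1  (Se1 fixes effort; stroke away)
β0 →I1  (I1 integral (f out))
β1 →J1  (J1: bond 0 brought flow, rest push out)
β2 →J1  (J1 flow already set via bond 0)

bond 0 stroke→I1
bond 1 stroke→J1
bond 2 stroke→J1
bond 3 stroke→J1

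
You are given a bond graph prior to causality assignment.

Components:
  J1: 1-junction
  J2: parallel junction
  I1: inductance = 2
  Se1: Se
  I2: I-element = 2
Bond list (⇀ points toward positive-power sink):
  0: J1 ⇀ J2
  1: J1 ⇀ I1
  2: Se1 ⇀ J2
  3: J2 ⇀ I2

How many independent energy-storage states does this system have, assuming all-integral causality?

2  (I1, I2 all integral)

bond 2 |J2  (Se1 fixes effort; stroke away)
bond 0 |J1  (common-e at J2 fixed by 2)
bond 3 |I2  (common-e at J2 fixed by 2)
bond 1 |I1  (only one flow-in slot at J1)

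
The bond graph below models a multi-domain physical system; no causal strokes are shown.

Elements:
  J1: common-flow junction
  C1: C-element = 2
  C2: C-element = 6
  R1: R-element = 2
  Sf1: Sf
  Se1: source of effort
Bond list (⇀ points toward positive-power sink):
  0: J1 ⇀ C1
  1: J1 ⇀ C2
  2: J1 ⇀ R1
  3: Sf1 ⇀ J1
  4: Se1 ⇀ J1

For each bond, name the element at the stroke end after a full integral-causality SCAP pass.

#0 |J1
#1 |J1
#2 |J1
#3 |Sf1
#4 |J1

bond 3 |Sf1  (Sf1 fixes flow; stroke at Sf1)
bond 4 |J1  (Se1 fixes effort; stroke away)
bond 0 |J1  (common-f at J1 fixed by 3)
bond 1 |J1  (common-f at J1 fixed by 3)
bond 2 |J1  (common-f at J1 fixed by 3)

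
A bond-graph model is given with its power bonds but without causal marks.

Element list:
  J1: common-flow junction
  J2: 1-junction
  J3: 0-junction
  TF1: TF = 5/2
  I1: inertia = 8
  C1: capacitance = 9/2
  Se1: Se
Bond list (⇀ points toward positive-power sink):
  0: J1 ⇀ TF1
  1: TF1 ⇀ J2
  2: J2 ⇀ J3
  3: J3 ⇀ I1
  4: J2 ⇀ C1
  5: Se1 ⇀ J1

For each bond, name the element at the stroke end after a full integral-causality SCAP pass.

bond 5 stroke at J1  (Se1 fixes effort; stroke away)
bond 0 stroke at TF1  (J1: last free bond brings flow in)
bond 1 stroke at J2  (TF1: transformer flips bond 0)
bond 3 stroke at I1  (I1: I, integral causality)
bond 2 stroke at J3  (J3 needs exactly one e-in)
bond 4 stroke at J2  (J2 flow already set via bond 2)

b0 →TF1
b1 →J2
b2 →J3
b3 →I1
b4 →J2
b5 →J1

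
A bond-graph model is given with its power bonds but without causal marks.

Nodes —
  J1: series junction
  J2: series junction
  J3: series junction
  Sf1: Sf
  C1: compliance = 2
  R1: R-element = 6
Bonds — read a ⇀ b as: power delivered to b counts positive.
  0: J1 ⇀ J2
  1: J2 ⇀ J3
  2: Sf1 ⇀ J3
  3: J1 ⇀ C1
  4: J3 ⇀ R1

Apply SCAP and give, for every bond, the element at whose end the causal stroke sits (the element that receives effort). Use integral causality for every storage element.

b0 →J2
b1 →J3
b2 →Sf1
b3 →J1
b4 →J3

b2 stroke at Sf1  (source Sf1 imposes f)
b1 stroke at J3  (J3: bond 2 brought flow, rest push out)
b4 stroke at J3  (1-jn J3 has f-setter on 2)
b0 stroke at J2  (1-jn J2 has f-setter on 1)
b3 stroke at J1  (J1 flow already set via bond 0)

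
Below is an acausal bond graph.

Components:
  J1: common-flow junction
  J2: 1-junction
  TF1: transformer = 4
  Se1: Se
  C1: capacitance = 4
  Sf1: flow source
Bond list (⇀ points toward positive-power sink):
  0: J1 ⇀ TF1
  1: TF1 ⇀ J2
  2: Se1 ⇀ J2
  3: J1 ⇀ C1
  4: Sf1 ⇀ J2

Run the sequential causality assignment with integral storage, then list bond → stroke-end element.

#2 stroke→J2  (Se1 fixes effort; stroke away)
#4 stroke→Sf1  (Sf1: flow source, stroke at near end)
#1 stroke→J2  (common-f at J2 fixed by 4)
#0 stroke→TF1  (TF TF1: opposite of bond 1)
#3 stroke→J1  (J1: bond 0 brought flow, rest push out)

β0 →TF1
β1 →J2
β2 →J2
β3 →J1
β4 →Sf1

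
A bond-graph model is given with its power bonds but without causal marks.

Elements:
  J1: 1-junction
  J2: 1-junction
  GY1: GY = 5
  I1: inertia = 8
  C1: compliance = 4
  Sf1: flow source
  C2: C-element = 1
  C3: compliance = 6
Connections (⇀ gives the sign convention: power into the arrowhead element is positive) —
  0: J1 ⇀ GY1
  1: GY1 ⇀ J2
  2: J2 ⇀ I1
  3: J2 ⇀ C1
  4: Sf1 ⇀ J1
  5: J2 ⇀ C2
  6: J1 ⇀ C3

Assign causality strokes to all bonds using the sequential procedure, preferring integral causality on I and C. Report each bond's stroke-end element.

β4 stroke→Sf1  (Sf1 fixes flow; stroke at Sf1)
β0 stroke→J1  (common-f at J1 fixed by 4)
β6 stroke→J1  (common-f at J1 fixed by 4)
β1 stroke→J2  (through GY1, causality inverts; strokes same side of GY1)
β2 stroke→I1  (prefer integral on I1)
β3 stroke→J2  (J2: bond 2 brought flow, rest push out)
β5 stroke→J2  (J2 flow already set via bond 2)

bond 0 →J1
bond 1 →J2
bond 2 →I1
bond 3 →J2
bond 4 →Sf1
bond 5 →J2
bond 6 →J1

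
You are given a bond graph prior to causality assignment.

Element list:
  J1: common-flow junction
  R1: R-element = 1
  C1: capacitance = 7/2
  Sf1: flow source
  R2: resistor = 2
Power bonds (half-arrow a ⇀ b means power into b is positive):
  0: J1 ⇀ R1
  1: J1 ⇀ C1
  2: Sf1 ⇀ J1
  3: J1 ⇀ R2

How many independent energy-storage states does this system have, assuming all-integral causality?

#2 |Sf1  (Sf1: flow source, stroke at near end)
#0 |J1  (1-jn J1 has f-setter on 2)
#1 |J1  (J1 flow already set via bond 2)
#3 |J1  (J1: bond 2 brought flow, rest push out)

1  (C1 all integral)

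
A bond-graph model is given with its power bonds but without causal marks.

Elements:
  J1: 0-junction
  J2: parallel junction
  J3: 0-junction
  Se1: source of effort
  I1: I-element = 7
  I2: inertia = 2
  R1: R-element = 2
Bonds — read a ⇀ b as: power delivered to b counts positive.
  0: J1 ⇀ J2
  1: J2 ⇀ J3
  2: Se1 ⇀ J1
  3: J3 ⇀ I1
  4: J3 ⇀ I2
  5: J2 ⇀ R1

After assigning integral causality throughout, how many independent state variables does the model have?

2  (I1, I2 all integral)

β2 →J1  (source Se1 imposes e)
β0 →J2  (J1 effort already set via bond 2)
β1 →J3  (J2: bond 0 brought effort, rest push out)
β5 →R1  (0-jn J2 has e-setter on 0)
β3 →I1  (common-e at J3 fixed by 1)
β4 →I2  (J3: bond 1 brought effort, rest push out)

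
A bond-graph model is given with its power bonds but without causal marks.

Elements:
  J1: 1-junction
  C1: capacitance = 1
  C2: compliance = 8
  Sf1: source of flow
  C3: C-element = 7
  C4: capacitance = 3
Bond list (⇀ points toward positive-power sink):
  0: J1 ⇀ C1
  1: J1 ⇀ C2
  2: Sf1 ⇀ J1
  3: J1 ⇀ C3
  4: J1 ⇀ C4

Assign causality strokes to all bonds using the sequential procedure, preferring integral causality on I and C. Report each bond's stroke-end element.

β2 stroke at Sf1  (Sf1: flow source, stroke at near end)
β0 stroke at J1  (J1 flow already set via bond 2)
β1 stroke at J1  (1-jn J1 has f-setter on 2)
β3 stroke at J1  (J1 flow already set via bond 2)
β4 stroke at J1  (J1 flow already set via bond 2)

#0 →J1
#1 →J1
#2 →Sf1
#3 →J1
#4 →J1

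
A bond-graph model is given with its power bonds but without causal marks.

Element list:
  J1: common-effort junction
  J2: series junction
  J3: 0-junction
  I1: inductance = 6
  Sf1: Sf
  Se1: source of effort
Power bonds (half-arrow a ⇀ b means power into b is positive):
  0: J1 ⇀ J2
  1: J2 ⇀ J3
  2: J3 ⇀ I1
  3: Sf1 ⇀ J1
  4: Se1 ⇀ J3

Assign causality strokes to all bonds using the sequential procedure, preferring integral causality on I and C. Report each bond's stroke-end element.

bond 3 stroke→Sf1  (Sf1: flow source, stroke at near end)
bond 4 stroke→J3  (Se1: effort source, stroke at far end)
bond 0 stroke→J1  (J1 needs exactly one e-in)
bond 1 stroke→J2  (1-jn J2 has f-setter on 0)
bond 2 stroke→I1  (0-jn J3 has e-setter on 4)

β0 |J1
β1 |J2
β2 |I1
β3 |Sf1
β4 |J3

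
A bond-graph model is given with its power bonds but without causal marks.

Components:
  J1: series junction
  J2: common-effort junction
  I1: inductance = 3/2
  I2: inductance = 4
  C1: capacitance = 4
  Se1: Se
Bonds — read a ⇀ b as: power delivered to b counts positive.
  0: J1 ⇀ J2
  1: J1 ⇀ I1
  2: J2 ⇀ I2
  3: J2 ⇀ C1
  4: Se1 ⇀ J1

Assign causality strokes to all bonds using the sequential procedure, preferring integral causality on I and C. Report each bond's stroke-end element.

#4 stroke at J1  (Se1 fixes effort; stroke away)
#1 stroke at I1  (prefer integral on I1)
#0 stroke at J1  (J1 flow already set via bond 1)
#2 stroke at I2  (I2 integral (f out))
#3 stroke at J2  (J2: last free bond brings effort in)

b0 stroke→J1
b1 stroke→I1
b2 stroke→I2
b3 stroke→J2
b4 stroke→J1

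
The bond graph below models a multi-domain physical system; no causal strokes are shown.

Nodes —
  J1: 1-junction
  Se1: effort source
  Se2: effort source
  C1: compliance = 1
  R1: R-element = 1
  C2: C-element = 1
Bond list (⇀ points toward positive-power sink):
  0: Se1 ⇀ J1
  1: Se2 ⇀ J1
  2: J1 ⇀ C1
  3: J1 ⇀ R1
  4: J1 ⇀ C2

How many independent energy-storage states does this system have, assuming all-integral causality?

2  (C1, C2 all integral)

β0 stroke→J1  (Se1 fixes effort; stroke away)
β1 stroke→J1  (Se2 fixes effort; stroke away)
β2 stroke→J1  (C1: C, integral causality)
β4 stroke→J1  (C2 integral (e out))
β3 stroke→R1  (closing 1-jn rule on J1)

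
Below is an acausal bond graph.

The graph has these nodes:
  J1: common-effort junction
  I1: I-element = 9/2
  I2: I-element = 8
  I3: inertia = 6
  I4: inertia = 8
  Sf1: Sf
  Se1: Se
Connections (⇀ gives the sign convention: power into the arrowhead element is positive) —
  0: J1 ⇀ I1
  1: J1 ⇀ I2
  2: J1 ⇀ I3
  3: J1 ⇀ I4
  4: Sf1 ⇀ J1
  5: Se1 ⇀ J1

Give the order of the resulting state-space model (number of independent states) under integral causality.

β4 →Sf1  (Sf1: flow source, stroke at near end)
β5 →J1  (Se1: effort source, stroke at far end)
β0 →I1  (0-jn J1 has e-setter on 5)
β1 →I2  (common-e at J1 fixed by 5)
β2 →I3  (J1 effort already set via bond 5)
β3 →I4  (common-e at J1 fixed by 5)

4  (I1, I2, I3, I4 all integral)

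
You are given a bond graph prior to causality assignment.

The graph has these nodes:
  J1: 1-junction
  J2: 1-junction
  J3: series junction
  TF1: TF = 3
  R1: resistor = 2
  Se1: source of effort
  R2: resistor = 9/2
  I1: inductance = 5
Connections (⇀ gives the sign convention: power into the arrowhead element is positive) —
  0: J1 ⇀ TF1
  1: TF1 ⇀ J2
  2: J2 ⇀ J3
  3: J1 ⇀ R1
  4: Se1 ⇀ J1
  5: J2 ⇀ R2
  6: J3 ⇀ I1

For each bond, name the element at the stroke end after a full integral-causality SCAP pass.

#0 |TF1
#1 |J2
#2 |J3
#3 |J1
#4 |J1
#5 |J2
#6 |I1

bond 4 |J1  (source Se1 imposes e)
bond 6 |I1  (I1 outputs flow p/I1)
bond 2 |J3  (common-f at J3 fixed by 6)
bond 1 |J2  (common-f at J2 fixed by 2)
bond 5 |J2  (1-jn J2 has f-setter on 2)
bond 0 |TF1  (TF1 one-in-one-out from 1)
bond 3 |J1  (1-jn J1 has f-setter on 0)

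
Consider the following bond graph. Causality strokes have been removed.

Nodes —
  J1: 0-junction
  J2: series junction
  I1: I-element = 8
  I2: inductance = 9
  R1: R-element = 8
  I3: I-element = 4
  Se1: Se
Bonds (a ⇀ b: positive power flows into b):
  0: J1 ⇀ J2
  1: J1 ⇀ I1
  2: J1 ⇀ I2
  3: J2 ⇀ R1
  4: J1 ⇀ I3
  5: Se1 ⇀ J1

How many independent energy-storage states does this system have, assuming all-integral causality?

b5 stroke at J1  (source Se1 imposes e)
b0 stroke at J2  (J1 effort already set via bond 5)
b1 stroke at I1  (J1 effort already set via bond 5)
b2 stroke at I2  (J1 effort already set via bond 5)
b4 stroke at I3  (0-jn J1 has e-setter on 5)
b3 stroke at R1  (J2 needs exactly one f-in)

3  (I1, I2, I3 all integral)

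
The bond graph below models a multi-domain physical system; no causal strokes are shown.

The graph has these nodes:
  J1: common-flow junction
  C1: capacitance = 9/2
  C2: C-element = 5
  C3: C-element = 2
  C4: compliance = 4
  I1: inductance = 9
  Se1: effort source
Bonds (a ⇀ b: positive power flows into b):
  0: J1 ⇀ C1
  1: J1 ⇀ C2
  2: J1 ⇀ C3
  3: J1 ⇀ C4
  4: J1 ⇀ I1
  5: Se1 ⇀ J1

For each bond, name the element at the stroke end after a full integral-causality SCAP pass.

#5 stroke at J1  (source Se1 imposes e)
#0 stroke at J1  (C1: C, integral causality)
#1 stroke at J1  (C2 outputs effort q/C2)
#2 stroke at J1  (C3 outputs effort q/C3)
#3 stroke at J1  (C4 outputs effort q/C4)
#4 stroke at I1  (only one flow-in slot at J1)

β0 →J1
β1 →J1
β2 →J1
β3 →J1
β4 →I1
β5 →J1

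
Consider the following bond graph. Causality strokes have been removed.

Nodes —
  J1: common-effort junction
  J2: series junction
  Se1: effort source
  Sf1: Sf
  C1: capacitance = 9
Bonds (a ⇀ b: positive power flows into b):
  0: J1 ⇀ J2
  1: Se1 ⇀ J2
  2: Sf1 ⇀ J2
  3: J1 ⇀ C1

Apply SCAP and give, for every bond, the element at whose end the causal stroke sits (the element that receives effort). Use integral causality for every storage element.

bond 0 stroke→J2
bond 1 stroke→J2
bond 2 stroke→Sf1
bond 3 stroke→J1

β1 →J2  (Se1 fixes effort; stroke away)
β2 →Sf1  (Sf1 (Sf) sets flow on bond)
β0 →J2  (J2: bond 2 brought flow, rest push out)
β3 →J1  (closing 0-jn rule on J1)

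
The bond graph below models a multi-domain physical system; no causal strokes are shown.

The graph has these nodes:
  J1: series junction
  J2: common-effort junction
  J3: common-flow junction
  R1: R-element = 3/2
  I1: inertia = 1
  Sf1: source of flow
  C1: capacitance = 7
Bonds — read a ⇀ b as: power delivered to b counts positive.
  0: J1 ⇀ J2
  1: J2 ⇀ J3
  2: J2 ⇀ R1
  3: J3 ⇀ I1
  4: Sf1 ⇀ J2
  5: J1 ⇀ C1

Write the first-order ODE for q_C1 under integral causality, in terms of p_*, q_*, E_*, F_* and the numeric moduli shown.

bond 4 stroke at Sf1  (Sf1 fixes flow; stroke at Sf1)
bond 3 stroke at I1  (I1: I, integral causality)
bond 1 stroke at J3  (J3 flow already set via bond 3)
bond 5 stroke at J1  (C1 outputs effort q/C1)
bond 0 stroke at J2  (J1 needs exactly one f-in)
bond 2 stroke at R1  (0-jn J2 has e-setter on 0)

dq_C1/dt = -F_Sf1 + p_I1 - 2*q_C1/21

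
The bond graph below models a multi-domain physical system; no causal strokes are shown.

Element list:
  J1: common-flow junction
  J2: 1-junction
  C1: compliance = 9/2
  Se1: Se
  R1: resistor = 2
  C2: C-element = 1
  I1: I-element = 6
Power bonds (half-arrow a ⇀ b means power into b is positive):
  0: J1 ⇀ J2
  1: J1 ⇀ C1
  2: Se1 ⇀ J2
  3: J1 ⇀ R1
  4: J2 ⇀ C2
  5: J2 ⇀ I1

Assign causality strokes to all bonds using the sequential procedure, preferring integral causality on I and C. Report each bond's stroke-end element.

#0 →J2
#1 →J1
#2 →J2
#3 →J1
#4 →J2
#5 →I1

β2 →J2  (Se1: effort source, stroke at far end)
β1 →J1  (prefer integral on C1)
β4 →J2  (prefer integral on C2)
β5 →I1  (prefer integral on I1)
β0 →J2  (common-f at J2 fixed by 5)
β3 →J1  (J1 flow already set via bond 0)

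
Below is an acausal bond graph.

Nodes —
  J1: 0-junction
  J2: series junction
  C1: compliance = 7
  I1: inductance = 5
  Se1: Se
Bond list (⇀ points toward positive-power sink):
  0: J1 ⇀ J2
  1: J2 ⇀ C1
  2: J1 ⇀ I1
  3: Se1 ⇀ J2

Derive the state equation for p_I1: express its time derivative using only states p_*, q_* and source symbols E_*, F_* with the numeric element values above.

dp_I1/dt = -E_Se1 + q_C1/7

bond 3 →J2  (source Se1 imposes e)
bond 1 →J2  (C1 integral (e out))
bond 0 →J1  (J2: last free bond brings flow in)
bond 2 →I1  (common-e at J1 fixed by 0)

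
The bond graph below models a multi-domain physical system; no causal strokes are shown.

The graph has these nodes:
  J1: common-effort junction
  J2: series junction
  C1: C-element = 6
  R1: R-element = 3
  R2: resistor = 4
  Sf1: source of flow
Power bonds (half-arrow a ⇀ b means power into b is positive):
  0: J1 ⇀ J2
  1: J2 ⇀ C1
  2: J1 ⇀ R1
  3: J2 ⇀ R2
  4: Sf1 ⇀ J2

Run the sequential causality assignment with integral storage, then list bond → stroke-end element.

#0 →J2
#1 →J2
#2 →J1
#3 →J2
#4 →Sf1

bond 4 →Sf1  (Sf1: flow source, stroke at near end)
bond 0 →J2  (1-jn J2 has f-setter on 4)
bond 1 →J2  (common-f at J2 fixed by 4)
bond 3 →J2  (J2 flow already set via bond 4)
bond 2 →J1  (J1 needs exactly one e-in)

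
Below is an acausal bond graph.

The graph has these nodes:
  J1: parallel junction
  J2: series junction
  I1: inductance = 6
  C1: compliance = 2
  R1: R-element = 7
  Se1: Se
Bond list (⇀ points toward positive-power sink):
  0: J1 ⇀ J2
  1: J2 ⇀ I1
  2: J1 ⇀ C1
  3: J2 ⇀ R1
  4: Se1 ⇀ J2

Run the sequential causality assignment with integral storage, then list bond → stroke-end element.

bond 4 |J2  (Se1 fixes effort; stroke away)
bond 1 |I1  (I1 integral (f out))
bond 0 |J2  (J2: bond 1 brought flow, rest push out)
bond 3 |J2  (1-jn J2 has f-setter on 1)
bond 2 |J1  (only one effort-in slot at J1)

bond 0 |J2
bond 1 |I1
bond 2 |J1
bond 3 |J2
bond 4 |J2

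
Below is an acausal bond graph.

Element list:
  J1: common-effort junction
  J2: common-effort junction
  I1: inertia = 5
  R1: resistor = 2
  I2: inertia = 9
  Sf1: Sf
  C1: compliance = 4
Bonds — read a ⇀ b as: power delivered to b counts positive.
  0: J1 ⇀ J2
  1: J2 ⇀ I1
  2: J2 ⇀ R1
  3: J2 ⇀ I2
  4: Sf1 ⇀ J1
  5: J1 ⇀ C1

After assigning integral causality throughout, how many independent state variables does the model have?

β4 stroke→Sf1  (Sf1: flow source, stroke at near end)
β1 stroke→I1  (prefer integral on I1)
β3 stroke→I2  (I2 integral (f out))
β5 stroke→J1  (C1: C, integral causality)
β0 stroke→J2  (0-jn J1 has e-setter on 5)
β2 stroke→R1  (J2: bond 0 brought effort, rest push out)

3  (C1, I1, I2 all integral)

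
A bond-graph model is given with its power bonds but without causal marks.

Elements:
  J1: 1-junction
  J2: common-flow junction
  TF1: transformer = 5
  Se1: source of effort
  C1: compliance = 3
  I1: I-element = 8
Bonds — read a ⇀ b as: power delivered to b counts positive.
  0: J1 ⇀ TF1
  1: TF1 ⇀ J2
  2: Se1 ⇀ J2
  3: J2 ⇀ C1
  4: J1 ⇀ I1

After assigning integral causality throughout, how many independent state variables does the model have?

2  (C1, I1 all integral)

β2 stroke at J2  (source Se1 imposes e)
β3 stroke at J2  (C1 outputs effort q/C1)
β1 stroke at TF1  (J2 needs exactly one f-in)
β0 stroke at J1  (through TF1, causality passes straight; one stroke at TF1)
β4 stroke at I1  (closing 1-jn rule on J1)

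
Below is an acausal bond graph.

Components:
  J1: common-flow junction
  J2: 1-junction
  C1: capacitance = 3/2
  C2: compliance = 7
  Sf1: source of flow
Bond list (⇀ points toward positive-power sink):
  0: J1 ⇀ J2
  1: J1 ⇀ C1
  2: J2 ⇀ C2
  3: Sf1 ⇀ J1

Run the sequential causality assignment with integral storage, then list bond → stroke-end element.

#0 stroke at J1
#1 stroke at J1
#2 stroke at J2
#3 stroke at Sf1

β3 |Sf1  (Sf1 (Sf) sets flow on bond)
β0 |J1  (1-jn J1 has f-setter on 3)
β1 |J1  (common-f at J1 fixed by 3)
β2 |J2  (common-f at J2 fixed by 0)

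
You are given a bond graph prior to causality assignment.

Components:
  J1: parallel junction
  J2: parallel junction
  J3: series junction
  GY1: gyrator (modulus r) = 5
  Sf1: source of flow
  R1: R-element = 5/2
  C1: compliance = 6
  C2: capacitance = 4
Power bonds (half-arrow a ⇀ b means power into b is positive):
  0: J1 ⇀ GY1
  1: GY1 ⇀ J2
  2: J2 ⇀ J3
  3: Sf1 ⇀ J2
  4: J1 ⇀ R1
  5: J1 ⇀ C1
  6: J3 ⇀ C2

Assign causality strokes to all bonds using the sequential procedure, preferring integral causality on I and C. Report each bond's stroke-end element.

bond 3 →Sf1  (Sf1 (Sf) sets flow on bond)
bond 5 →J1  (C1 outputs effort q/C1)
bond 0 →GY1  (J1: bond 5 brought effort, rest push out)
bond 4 →R1  (J1 effort already set via bond 5)
bond 1 →GY1  (through GY1, causality inverts; strokes same side of GY1)
bond 2 →J2  (closing 0-jn rule on J2)
bond 6 →J3  (1-jn J3 has f-setter on 2)

bond 0 |GY1
bond 1 |GY1
bond 2 |J2
bond 3 |Sf1
bond 4 |R1
bond 5 |J1
bond 6 |J3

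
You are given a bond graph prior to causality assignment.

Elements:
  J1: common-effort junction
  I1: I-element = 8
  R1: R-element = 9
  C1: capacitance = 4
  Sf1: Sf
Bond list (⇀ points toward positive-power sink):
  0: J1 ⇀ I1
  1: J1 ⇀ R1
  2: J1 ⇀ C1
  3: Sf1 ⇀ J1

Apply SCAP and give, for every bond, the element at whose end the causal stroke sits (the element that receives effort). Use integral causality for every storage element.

β0 →I1
β1 →R1
β2 →J1
β3 →Sf1

bond 3 |Sf1  (source Sf1 imposes f)
bond 0 |I1  (prefer integral on I1)
bond 2 |J1  (C1: C, integral causality)
bond 1 |R1  (J1: bond 2 brought effort, rest push out)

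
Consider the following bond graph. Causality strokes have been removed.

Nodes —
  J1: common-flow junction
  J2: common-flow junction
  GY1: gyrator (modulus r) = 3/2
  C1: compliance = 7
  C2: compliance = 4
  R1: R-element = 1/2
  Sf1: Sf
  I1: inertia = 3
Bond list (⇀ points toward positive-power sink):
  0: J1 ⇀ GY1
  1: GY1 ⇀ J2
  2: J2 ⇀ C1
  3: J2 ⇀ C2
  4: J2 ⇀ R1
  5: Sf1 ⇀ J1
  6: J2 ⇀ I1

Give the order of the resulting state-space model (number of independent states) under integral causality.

b5 →Sf1  (Sf1 fixes flow; stroke at Sf1)
b0 →J1  (common-f at J1 fixed by 5)
b1 →J2  (GY1 both-in/both-out from 0)
b2 →J2  (C1: C, integral causality)
b3 →J2  (C2: C, integral causality)
b6 →I1  (I1 integral (f out))
b4 →J2  (common-f at J2 fixed by 6)

3  (C1, C2, I1 all integral)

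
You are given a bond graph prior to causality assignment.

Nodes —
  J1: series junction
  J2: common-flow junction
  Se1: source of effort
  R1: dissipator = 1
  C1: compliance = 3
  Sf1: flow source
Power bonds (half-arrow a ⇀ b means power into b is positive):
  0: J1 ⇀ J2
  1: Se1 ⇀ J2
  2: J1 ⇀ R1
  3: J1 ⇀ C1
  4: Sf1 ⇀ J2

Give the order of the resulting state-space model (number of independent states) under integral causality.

1  (C1 all integral)

bond 1 →J2  (Se1 (Se) sets effort on bond)
bond 4 →Sf1  (Sf1 fixes flow; stroke at Sf1)
bond 0 →J2  (J2 flow already set via bond 4)
bond 2 →J1  (1-jn J1 has f-setter on 0)
bond 3 →J1  (J1: bond 0 brought flow, rest push out)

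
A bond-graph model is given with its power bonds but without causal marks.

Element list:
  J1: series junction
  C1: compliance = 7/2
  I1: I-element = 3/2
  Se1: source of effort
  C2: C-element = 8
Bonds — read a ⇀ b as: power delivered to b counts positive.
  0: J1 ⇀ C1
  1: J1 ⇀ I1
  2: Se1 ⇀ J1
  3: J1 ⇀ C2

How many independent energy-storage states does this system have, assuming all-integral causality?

β2 stroke at J1  (Se1 (Se) sets effort on bond)
β0 stroke at J1  (C1 outputs effort q/C1)
β1 stroke at I1  (I1 integral (f out))
β3 stroke at J1  (J1: bond 1 brought flow, rest push out)

3  (C1, C2, I1 all integral)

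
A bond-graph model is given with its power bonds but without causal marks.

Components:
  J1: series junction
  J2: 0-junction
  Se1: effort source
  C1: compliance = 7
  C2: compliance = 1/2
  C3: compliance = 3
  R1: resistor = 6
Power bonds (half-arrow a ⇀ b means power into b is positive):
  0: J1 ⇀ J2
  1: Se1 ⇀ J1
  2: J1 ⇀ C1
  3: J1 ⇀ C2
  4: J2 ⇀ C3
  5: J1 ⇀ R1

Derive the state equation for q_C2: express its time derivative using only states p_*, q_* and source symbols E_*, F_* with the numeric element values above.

dq_C2/dt = E_Se1/6 - q_C1/42 - q_C2/3 - q_C3/18

#1 stroke at J1  (Se1: effort source, stroke at far end)
#2 stroke at J1  (C1: C, integral causality)
#3 stroke at J1  (C2: C, integral causality)
#4 stroke at J2  (C3 outputs effort q/C3)
#0 stroke at J1  (0-jn J2 has e-setter on 4)
#5 stroke at R1  (J1 needs exactly one f-in)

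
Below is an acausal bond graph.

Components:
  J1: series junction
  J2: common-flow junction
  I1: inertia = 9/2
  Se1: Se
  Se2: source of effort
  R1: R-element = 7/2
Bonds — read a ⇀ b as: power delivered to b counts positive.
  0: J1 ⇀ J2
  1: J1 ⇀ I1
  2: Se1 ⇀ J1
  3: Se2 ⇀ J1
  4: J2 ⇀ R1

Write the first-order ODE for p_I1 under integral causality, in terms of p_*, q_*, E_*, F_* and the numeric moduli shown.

dp_I1/dt = E_Se1 + E_Se2 - 7*p_I1/9

bond 2 →J1  (Se1 fixes effort; stroke away)
bond 3 →J1  (Se2 fixes effort; stroke away)
bond 1 →I1  (I1: I, integral causality)
bond 0 →J1  (J1: bond 1 brought flow, rest push out)
bond 4 →J2  (1-jn J2 has f-setter on 0)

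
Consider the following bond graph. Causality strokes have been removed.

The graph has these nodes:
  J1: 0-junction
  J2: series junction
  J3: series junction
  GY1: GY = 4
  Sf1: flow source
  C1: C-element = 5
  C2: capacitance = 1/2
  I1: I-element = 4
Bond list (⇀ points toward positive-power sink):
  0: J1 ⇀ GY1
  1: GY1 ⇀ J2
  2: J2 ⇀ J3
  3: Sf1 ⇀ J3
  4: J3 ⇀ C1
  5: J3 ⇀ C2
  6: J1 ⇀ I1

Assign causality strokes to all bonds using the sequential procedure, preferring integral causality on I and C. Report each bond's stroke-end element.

β3 →Sf1  (Sf1 (Sf) sets flow on bond)
β2 →J3  (J3: bond 3 brought flow, rest push out)
β4 →J3  (common-f at J3 fixed by 3)
β5 →J3  (common-f at J3 fixed by 3)
β1 →J2  (J2: bond 2 brought flow, rest push out)
β0 →J1  (GY1 both-in/both-out from 1)
β6 →I1  (J1: bond 0 brought effort, rest push out)

bond 0 stroke at J1
bond 1 stroke at J2
bond 2 stroke at J3
bond 3 stroke at Sf1
bond 4 stroke at J3
bond 5 stroke at J3
bond 6 stroke at I1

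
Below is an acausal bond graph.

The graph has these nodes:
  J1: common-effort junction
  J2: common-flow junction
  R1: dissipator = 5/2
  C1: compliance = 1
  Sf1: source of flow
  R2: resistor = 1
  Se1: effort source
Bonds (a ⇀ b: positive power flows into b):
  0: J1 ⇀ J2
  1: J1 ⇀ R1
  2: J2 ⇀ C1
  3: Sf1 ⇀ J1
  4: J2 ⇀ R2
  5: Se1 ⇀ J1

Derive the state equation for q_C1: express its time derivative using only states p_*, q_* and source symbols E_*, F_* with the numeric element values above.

dq_C1/dt = E_Se1 - q_C1

b3 |Sf1  (Sf1 fixes flow; stroke at Sf1)
b5 |J1  (source Se1 imposes e)
b0 |J2  (common-e at J1 fixed by 5)
b1 |R1  (J1 effort already set via bond 5)
b2 |J2  (C1 outputs effort q/C1)
b4 |R2  (J2: last free bond brings flow in)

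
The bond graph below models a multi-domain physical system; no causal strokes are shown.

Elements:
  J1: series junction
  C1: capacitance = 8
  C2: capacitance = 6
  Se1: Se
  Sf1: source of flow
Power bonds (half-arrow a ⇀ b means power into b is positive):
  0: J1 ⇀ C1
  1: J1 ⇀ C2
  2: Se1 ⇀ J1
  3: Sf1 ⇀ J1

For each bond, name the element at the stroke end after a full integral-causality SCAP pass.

#2 stroke at J1  (Se1 (Se) sets effort on bond)
#3 stroke at Sf1  (Sf1: flow source, stroke at near end)
#0 stroke at J1  (J1 flow already set via bond 3)
#1 stroke at J1  (J1 flow already set via bond 3)

b0 stroke→J1
b1 stroke→J1
b2 stroke→J1
b3 stroke→Sf1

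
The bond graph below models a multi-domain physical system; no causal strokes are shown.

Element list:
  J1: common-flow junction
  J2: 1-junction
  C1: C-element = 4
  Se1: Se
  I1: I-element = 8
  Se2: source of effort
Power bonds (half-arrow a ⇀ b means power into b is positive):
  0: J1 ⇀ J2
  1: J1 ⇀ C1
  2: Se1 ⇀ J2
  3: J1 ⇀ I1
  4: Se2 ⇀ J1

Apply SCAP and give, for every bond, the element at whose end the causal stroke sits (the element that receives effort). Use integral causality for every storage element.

#0 →J1
#1 →J1
#2 →J2
#3 →I1
#4 →J1

β2 stroke at J2  (Se1: effort source, stroke at far end)
β4 stroke at J1  (source Se2 imposes e)
β0 stroke at J1  (closing 1-jn rule on J2)
β1 stroke at J1  (C1: C, integral causality)
β3 stroke at I1  (J1: last free bond brings flow in)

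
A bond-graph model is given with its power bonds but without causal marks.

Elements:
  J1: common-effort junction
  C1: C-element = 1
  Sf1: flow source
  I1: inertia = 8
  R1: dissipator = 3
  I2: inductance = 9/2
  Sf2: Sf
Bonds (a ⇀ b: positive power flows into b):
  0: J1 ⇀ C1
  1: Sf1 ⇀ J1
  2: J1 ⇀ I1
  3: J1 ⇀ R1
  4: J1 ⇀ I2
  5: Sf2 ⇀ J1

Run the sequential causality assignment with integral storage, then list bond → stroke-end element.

#1 stroke→Sf1  (Sf1 (Sf) sets flow on bond)
#5 stroke→Sf2  (Sf2 fixes flow; stroke at Sf2)
#0 stroke→J1  (prefer integral on C1)
#2 stroke→I1  (J1: bond 0 brought effort, rest push out)
#3 stroke→R1  (J1 effort already set via bond 0)
#4 stroke→I2  (0-jn J1 has e-setter on 0)

bond 0 stroke→J1
bond 1 stroke→Sf1
bond 2 stroke→I1
bond 3 stroke→R1
bond 4 stroke→I2
bond 5 stroke→Sf2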